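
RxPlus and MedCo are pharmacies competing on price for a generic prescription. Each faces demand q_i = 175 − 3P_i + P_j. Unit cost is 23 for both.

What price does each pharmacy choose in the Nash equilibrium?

RxPlus's profit: π = (P_{RxPlus} − 23)(175 − 3P_{RxPlus} + P_{MedCo}).
∂π/∂P_{RxPlus} = 244 − 6P_{RxPlus} + P_{MedCo} = 0 ⇒ P_{RxPlus} = 122/3 + (1/6)P_{MedCo}.
By symmetry P_{MedCo} = P_{RxPlus}; substituting into the reaction function, (5/6)P_{RxPlus} = 122/3 and P_{RxPlus} = 48.8.

48.8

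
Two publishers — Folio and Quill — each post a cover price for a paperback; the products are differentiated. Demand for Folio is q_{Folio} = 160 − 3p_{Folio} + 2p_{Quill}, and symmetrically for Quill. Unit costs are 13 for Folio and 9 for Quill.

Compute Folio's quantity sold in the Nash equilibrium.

Folio's profit: π = (p_{Folio} − 13)(160 − 3p_{Folio} + 2p_{Quill}).
∂π/∂p_{Folio} = 199 − 6p_{Folio} + 2p_{Quill} = 0 ⇒ p_{Folio} = 199/6 + (1/3)p_{Quill}.
Similarly p_{Quill} = 187/6 + (1/3)p_{Folio}.
Substituting the second reaction function into the first: p_{Folio} = 199/6 + (1/3)(187/6 + (1/3)p_{Folio}), which gives (8/9)p_{Folio} = 392/9 ⇒ p_{Folio} = 49.
Then p_{Quill} = 187/6 + (1/3)·49 = 47.5.
q_{Folio} = 160 − 3·49 + 2·47.5 = 108.

108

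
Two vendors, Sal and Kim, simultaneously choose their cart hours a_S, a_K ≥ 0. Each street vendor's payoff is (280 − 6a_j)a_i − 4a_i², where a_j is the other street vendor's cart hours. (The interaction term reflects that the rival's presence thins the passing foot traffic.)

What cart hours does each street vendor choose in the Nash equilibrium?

Sal's payoff is (280 − 6a_K)a_S − 4a_S².
∂π/∂a_S = 280 − 6a_K − 8a_S = 0, so a_S = 35 − 0.75a_K.
Setting a_S = a_K in the reaction function: a_S = 35 − 0.75a_S, so a_S = 35 / 1.75 = 20.

20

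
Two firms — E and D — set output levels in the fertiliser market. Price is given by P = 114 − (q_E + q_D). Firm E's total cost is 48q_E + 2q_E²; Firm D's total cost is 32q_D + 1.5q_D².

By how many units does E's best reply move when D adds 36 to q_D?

-6

Firm E's profit: π = q_E(114 − (q_E + q_D)) − 48q_E − 2q_E².
∂π/∂q_E = 66 − 6q_E − q_D = 0, so q_E = 11 − (1/6)q_D.
The reaction-function slope is −1/6, so a 36-unit rise in q_D moves q_E by −1/6 × 36 = −6. E's best response falls — the actions are strategic substitutes.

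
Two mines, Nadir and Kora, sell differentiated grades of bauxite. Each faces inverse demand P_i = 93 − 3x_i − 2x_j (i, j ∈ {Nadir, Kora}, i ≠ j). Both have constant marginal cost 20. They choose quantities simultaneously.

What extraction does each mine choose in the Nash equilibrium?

Mine Nadir's profit: π = x_{Nadir}(93 − 3x_{Nadir} − 2x_{Kora}) − 20x_{Nadir}.
∂π/∂x_{Nadir} = 73 − 6x_{Nadir} − 2x_{Kora} = 0 ⇒ x_{Nadir} = 73/6 − (1/3)x_{Kora}.
By symmetry x_{Kora} = x_{Nadir}; substituting into the reaction function, (4/3)x_{Nadir} = 73/6 and x_{Nadir} = 9.125.

9.125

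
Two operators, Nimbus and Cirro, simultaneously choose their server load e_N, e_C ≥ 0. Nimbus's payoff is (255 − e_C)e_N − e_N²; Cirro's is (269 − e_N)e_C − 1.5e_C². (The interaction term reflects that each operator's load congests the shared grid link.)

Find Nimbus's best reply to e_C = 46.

104.5

Expanding Nimbus's payoff: 255e_N − e_Ce_N − e_N².
∂π/∂e_N = 255 − e_C − 2e_N = 0, so e_N = 127.5 − 0.5e_C.
At e_C = 46: e_N = 127.5 − 0.5·46 = 104.5.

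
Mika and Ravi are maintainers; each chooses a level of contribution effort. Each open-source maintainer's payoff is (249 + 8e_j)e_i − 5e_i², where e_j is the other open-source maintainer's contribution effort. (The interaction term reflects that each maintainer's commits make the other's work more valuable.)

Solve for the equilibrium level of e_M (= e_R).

Mika's payoff is (249 + 8e_R)e_M − 5e_M².
∂π/∂e_M = 249 + 8e_R − 10e_M = 0, so e_M = 24.9 + 0.8e_R.
By symmetry e_R = e_M; substituting into the reaction function, 0.2e_M = 24.9 and e_M = 124.5.

124.5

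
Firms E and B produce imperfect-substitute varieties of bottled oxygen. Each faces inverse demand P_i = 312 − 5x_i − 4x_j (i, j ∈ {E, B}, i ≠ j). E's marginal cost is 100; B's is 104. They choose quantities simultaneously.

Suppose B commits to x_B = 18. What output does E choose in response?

Firm E's profit: π = x_E(312 − 5x_E − 4x_B) − 100x_E.
∂π/∂x_E = 212 − 10x_E − 4x_B = 0 ⇒ x_E = 21.2 − 0.4x_B.
At x_B = 18: x_E = 21.2 − 0.4·18 = 14.

14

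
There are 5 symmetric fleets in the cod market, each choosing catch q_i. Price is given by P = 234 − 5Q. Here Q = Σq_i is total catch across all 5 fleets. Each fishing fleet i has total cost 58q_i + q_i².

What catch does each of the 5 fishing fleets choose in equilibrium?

5.5

A representative fishing fleet's profit is π_i = q_i(234 − 5Q) − 58q_i − q_i², with Q = q_i + Σ_{j≠i} q_j.
First-order condition: 176 − 12q_i − 5Σ_{j≠i} q_j = 0.
Imposing symmetry (q_j = q for all j) turns Σ_{j≠i} q_j into 4q, so 176 = 32q and q = 5.5.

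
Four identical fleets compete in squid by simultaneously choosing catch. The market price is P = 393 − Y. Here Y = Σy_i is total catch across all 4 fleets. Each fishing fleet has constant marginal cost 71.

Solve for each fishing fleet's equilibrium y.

64.4

A representative fishing fleet's profit is π_i = y_i(393 − Y) − 71y_i, with Y = y_i + Σ_{j≠i} y_j.
First-order condition: 322 − 2y_i − Σ_{j≠i} y_j = 0.
With identical fishing fleets, set every y_j = y: then 322 − 2y − 3y = 0, i.e. y = 322/5 = 64.4.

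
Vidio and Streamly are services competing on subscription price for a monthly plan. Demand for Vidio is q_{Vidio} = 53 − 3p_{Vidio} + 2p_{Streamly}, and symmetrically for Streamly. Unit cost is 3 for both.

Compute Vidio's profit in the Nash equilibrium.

Vidio's profit: π = (p_{Vidio} − 3)(53 − 3p_{Vidio} + 2p_{Streamly}).
∂π/∂p_{Vidio} = 62 − 6p_{Vidio} + 2p_{Streamly} = 0 ⇒ p_{Vidio} = 31/3 + (1/3)p_{Streamly}.
The game is symmetric, so in equilibrium p_{Streamly} = p_{Vidio}: the reaction function gives (2/3)p_{Vidio} = 31/3, hence p_{Vidio} = 15.5.
q_{Vidio} = 53 − 3·15.5 + 2·15.5 = 37.5.
Profit = (15.5 − 3)·37.5 = 468.75.

468.75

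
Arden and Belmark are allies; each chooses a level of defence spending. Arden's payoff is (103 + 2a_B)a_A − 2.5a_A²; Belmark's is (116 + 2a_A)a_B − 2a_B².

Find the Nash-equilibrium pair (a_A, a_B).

40.25, 49.125

Expanding Arden's payoff: 103a_A + 2a_Ba_A − 2.5a_A².
∂π/∂a_A = 103 + 2a_B − 5a_A = 0, so a_A = 20.6 + 0.4a_B.
Likewise for Belmark: a_B = 29 + 0.5a_A.
Substituting the second reaction function into the first: a_A = 20.6 + 0.4(29 + 0.5a_A), which gives 0.8a_A = 32.2 ⇒ a_A = 40.25.
Then a_B = 29 + 0.5·40.25 = 49.125.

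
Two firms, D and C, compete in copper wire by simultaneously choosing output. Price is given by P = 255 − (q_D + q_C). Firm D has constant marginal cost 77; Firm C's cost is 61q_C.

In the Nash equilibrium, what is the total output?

124

Firm D's profit: π = q_D(255 − (q_D + q_C)) − 77q_D.
∂π/∂q_D = 178 − 2q_D − q_C = 0, so q_D = 89 − 0.5q_C.
By the same steps for C: q_C = 97 − 0.5q_D.
Solving the two reaction functions simultaneously: (1 − (−0.5)(−0.5))q_D = 89 − 0.5·97, so 0.75q_D = 40.5 and q_D = 54.
Then q_C = 97 − 0.5·54 = 70.
Total output: 54 + 70 = 124.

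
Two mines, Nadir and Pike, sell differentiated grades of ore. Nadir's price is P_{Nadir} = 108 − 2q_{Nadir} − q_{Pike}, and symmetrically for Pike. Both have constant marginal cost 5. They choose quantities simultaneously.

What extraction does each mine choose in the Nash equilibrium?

20.6

Mine Nadir's profit: π = q_{Nadir}(108 − 2q_{Nadir} − q_{Pike}) − 5q_{Nadir}.
∂π/∂q_{Nadir} = 103 − 4q_{Nadir} − q_{Pike} = 0 ⇒ q_{Nadir} = 25.75 − 0.25q_{Pike}.
The game is symmetric, so in equilibrium q_{Pike} = q_{Nadir}: the reaction function gives 1.25q_{Nadir} = 25.75, hence q_{Nadir} = 20.6.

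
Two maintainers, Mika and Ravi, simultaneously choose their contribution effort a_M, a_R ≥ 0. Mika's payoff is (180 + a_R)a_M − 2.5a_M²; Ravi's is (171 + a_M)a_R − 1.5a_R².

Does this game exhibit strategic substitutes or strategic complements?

strategic complements

Expanding Mika's payoff: 180a_M + a_Ra_M − 2.5a_M².
∂π/∂a_M = 180 + a_R − 5a_M = 0, so a_M = 36 + 0.2a_R.
The best-response slope da_M/da_R = 0.2 > 0: the reaction function is upward-sloping, so the choices are strategic complements.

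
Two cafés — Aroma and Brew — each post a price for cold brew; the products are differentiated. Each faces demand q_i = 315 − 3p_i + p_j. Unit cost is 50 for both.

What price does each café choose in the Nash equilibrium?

93

Aroma's profit: π = (p_{Aroma} − 50)(315 − 3p_{Aroma} + p_{Brew}).
∂π/∂p_{Aroma} = 465 − 6p_{Aroma} + p_{Brew} = 0 ⇒ p_{Aroma} = 77.5 + (1/6)p_{Brew}.
Setting p_{Aroma} = p_{Brew} in the reaction function: p_{Aroma} = 77.5 + (1/6)p_{Aroma}, so p_{Aroma} = 77.5 / (5/6) = 93.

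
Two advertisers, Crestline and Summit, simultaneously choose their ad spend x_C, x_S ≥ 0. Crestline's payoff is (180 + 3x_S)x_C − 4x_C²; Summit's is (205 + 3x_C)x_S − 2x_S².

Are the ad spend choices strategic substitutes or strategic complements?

strategic complements

Expanding Crestline's payoff: 180x_C + 3x_Sx_C − 4x_C².
∂π/∂x_C = 180 + 3x_S − 8x_C = 0, so x_C = 22.5 + 0.375x_S.
The best-response slope dx_C/dx_S = 0.375 > 0: the reaction function is upward-sloping, so the choices are strategic complements.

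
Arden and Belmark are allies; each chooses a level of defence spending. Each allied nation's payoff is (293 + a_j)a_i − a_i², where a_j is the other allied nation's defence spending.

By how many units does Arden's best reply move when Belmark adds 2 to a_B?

1

Arden's payoff is (293 + a_B)a_A − a_A².
∂π/∂a_A = 293 + a_B − 2a_A = 0, so a_A = 146.5 + 0.5a_B.
The reaction-function slope is 0.5, so a 2-unit rise in a_B moves a_A by 0.5 × 2 = 1. Arden's best response rises — the actions are strategic complements.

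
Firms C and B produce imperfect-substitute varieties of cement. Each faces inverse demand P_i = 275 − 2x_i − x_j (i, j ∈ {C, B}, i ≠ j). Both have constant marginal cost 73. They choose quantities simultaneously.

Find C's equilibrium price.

153.8

Firm C's profit: π = x_C(275 − 2x_C − x_B) − 73x_C.
∂π/∂x_C = 202 − 4x_C − x_B = 0 ⇒ x_C = 50.5 − 0.25x_B.
The game is symmetric, so in equilibrium x_B = x_C: the reaction function gives 1.25x_C = 50.5, hence x_C = 40.4.
P_C = 275 − 2·40.4 − 40.4 = 153.8.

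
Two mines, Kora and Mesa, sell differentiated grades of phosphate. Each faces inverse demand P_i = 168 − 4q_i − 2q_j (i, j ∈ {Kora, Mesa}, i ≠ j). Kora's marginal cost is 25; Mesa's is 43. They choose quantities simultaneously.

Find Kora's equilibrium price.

84.6

Mine Kora's profit: π = q_{Kora}(168 − 4q_{Kora} − 2q_{Mesa}) − 25q_{Kora}.
∂π/∂q_{Kora} = 143 − 8q_{Kora} − 2q_{Mesa} = 0 ⇒ q_{Kora} = 17.875 − 0.25q_{Mesa}.
Similarly q_{Mesa} = 15.625 − 0.25q_{Kora}.
Plugging q_{Mesa} into Kora's best response: q_{Kora} = 17.875 − 0.25(15.625 − 0.25q_{Kora}) ⇒ 0.9375q_{Kora} = 447/32, so q_{Kora} = 14.9.
Then q_{Mesa} = 15.625 − 0.25·14.9 = 11.9.
P_{Kora} = 168 − 4·14.9 − 2·11.9 = 84.6.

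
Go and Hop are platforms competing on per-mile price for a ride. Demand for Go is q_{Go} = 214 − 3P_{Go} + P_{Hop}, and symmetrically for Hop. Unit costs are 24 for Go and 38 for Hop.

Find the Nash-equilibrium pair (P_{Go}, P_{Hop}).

Go's profit: π = (P_{Go} − 24)(214 − 3P_{Go} + P_{Hop}).
∂π/∂P_{Go} = 286 − 6P_{Go} + P_{Hop} = 0 ⇒ P_{Go} = 143/3 + (1/6)P_{Hop}.
Similarly P_{Hop} = 164/3 + (1/6)P_{Go}.
Substituting the second reaction function into the first: P_{Go} = 143/3 + (1/6)(164/3 + (1/6)P_{Go}), which gives (35/36)P_{Go} = 511/9 ⇒ P_{Go} = 58.4.
Then P_{Hop} = 164/3 + (1/6)·58.4 = 64.4.

58.4, 64.4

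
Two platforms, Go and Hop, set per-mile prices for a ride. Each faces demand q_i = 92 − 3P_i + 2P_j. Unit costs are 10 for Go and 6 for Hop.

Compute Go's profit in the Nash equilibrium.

Go's profit: π = (P_{Go} − 10)(92 − 3P_{Go} + 2P_{Hop}).
∂π/∂P_{Go} = 122 − 6P_{Go} + 2P_{Hop} = 0 ⇒ P_{Go} = 61/3 + (1/3)P_{Hop}.
Similarly P_{Hop} = 55/3 + (1/3)P_{Go}.
Solving the two reaction functions simultaneously: (1 − (1/3)(1/3))P_{Go} = 61/3 + (1/3)·(55/3), so (8/9)P_{Go} = 238/9 and P_{Go} = 29.75.
Then P_{Hop} = 55/3 + (1/3)·29.75 = 28.25.
q_{Go} = 92 − 3·29.75 + 2·28.25 = 59.25.
Profit = (29.75 − 10)·59.25 = 1170.1875.

1170.1875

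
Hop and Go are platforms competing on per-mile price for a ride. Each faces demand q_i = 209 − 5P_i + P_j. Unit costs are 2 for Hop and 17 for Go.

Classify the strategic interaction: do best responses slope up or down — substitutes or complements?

Hop's profit: π = (P_{Hop} − 2)(209 − 5P_{Hop} + P_{Go}).
∂π/∂P_{Hop} = 219 − 10P_{Hop} + P_{Go} = 0 ⇒ P_{Hop} = 21.9 + 0.1P_{Go}.
The best-response slope dP_{Hop}/dP_{Go} = 0.1 > 0: the reaction function is upward-sloping, so the choices are strategic complements.

strategic complements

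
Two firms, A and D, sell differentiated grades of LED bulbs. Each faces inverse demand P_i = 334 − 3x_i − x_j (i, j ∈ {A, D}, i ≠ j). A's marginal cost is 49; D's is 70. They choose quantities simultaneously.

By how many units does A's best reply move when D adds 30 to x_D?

Firm A's profit: π = x_A(334 − 3x_A − x_D) − 49x_A.
∂π/∂x_A = 285 − 6x_A − x_D = 0 ⇒ x_A = 47.5 − (1/6)x_D.
The reaction-function slope is −1/6, so a 30-unit rise in x_D moves x_A by −1/6 × 30 = −5. A's best response falls — the actions are strategic substitutes.

-5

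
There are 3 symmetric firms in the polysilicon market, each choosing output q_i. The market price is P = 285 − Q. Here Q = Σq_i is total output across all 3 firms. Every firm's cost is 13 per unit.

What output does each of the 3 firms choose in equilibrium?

A representative firm's profit is π_i = q_i(285 − Q) − 13q_i, with Q = q_i + Σ_{j≠i} q_j.
First-order condition: 272 − 2q_i − Σ_{j≠i} q_j = 0.
Imposing symmetry (q_j = q for all j) turns Σ_{j≠i} q_j into 2q, so 272 = 4q and q = 68.

68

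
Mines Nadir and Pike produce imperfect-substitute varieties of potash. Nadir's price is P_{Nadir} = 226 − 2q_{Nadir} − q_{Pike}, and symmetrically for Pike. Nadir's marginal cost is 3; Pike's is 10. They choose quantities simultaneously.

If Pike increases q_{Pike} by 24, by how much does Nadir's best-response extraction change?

-6

Mine Nadir's profit: π = q_{Nadir}(226 − 2q_{Nadir} − q_{Pike}) − 3q_{Nadir}.
∂π/∂q_{Nadir} = 223 − 4q_{Nadir} − q_{Pike} = 0 ⇒ q_{Nadir} = 55.75 − 0.25q_{Pike}.
The reaction-function slope is −0.25, so a 24-unit rise in q_{Pike} moves q_{Nadir} by −0.25 × 24 = −6. Nadir's best response falls — the actions are strategic substitutes.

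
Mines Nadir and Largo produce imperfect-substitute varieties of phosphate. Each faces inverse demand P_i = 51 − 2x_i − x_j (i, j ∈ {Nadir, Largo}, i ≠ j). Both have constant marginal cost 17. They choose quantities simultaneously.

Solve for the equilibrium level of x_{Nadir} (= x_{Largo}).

6.8

Mine Nadir's profit: π = x_{Nadir}(51 − 2x_{Nadir} − x_{Largo}) − 17x_{Nadir}.
∂π/∂x_{Nadir} = 34 − 4x_{Nadir} − x_{Largo} = 0 ⇒ x_{Nadir} = 8.5 − 0.25x_{Largo}.
Setting x_{Nadir} = x_{Largo} in the reaction function: x_{Nadir} = 8.5 − 0.25x_{Nadir}, so x_{Nadir} = 8.5 / 1.25 = 6.8.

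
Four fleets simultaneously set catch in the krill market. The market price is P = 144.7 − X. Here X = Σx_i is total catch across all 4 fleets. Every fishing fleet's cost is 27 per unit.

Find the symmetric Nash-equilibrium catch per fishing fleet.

A representative fishing fleet's profit is π_i = x_i(144.7 − X) − 27x_i, with X = x_i + Σ_{j≠i} x_j.
First-order condition: 117.7 − 2x_i − Σ_{j≠i} x_j = 0.
Imposing symmetry (x_j = x for all j) turns Σ_{j≠i} x_j into 3x, so 117.7 = 5x and x = 23.54.

23.54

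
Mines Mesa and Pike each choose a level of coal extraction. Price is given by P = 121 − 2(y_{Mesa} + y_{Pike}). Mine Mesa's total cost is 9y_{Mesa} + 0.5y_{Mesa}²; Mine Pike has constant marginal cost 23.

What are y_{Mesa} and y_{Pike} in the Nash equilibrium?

15.75, 16.625

Mine Mesa's profit: π = y_{Mesa}(121 − 2(y_{Mesa} + y_{Pike})) − 9y_{Mesa} − 0.5y_{Mesa}².
∂π/∂y_{Mesa} = 112 − 5y_{Mesa} − 2y_{Pike} = 0, so y_{Mesa} = 22.4 − 0.4y_{Pike}.
For Pike: ∂π/∂y_{Pike} = 98 − 4y_{Pike} − 2y_{Mesa} = 0 ⇒ y_{Pike} = 24.5 − 0.5y_{Mesa}.
Plugging y_{Pike} into Mesa's best response: y_{Mesa} = 22.4 − 0.4(24.5 − 0.5y_{Mesa}) ⇒ 0.8y_{Mesa} = 12.6, so y_{Mesa} = 15.75.
Then y_{Pike} = 24.5 − 0.5·15.75 = 16.625.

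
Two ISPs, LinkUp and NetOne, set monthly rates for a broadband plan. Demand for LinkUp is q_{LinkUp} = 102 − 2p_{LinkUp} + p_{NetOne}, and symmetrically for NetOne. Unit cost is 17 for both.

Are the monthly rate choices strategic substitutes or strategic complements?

strategic complements

LinkUp's profit: π = (p_{LinkUp} − 17)(102 − 2p_{LinkUp} + p_{NetOne}).
∂π/∂p_{LinkUp} = 136 − 4p_{LinkUp} + p_{NetOne} = 0 ⇒ p_{LinkUp} = 34 + 0.25p_{NetOne}.
The best-response slope dp_{LinkUp}/dp_{NetOne} = 0.25 > 0: the reaction function is upward-sloping, so the choices are strategic complements.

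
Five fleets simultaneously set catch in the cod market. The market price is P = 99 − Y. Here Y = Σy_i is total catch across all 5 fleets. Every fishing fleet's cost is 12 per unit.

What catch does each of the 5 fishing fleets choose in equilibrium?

14.5

A representative fishing fleet's profit is π_i = y_i(99 − Y) − 12y_i, with Y = y_i + Σ_{j≠i} y_j.
First-order condition: 87 − 2y_i − Σ_{j≠i} y_j = 0.
Imposing symmetry (y_j = y for all j) turns Σ_{j≠i} y_j into 4y, so 87 = 6y and y = 14.5.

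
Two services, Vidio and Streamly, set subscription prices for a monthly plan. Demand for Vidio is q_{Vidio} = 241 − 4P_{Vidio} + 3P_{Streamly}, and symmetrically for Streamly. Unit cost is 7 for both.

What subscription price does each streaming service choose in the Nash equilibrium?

53.8

Vidio's profit: π = (P_{Vidio} − 7)(241 − 4P_{Vidio} + 3P_{Streamly}).
∂π/∂P_{Vidio} = 269 − 8P_{Vidio} + 3P_{Streamly} = 0 ⇒ P_{Vidio} = 33.625 + 0.375P_{Streamly}.
Setting P_{Vidio} = P_{Streamly} in the reaction function: P_{Vidio} = 33.625 + 0.375P_{Vidio}, so P_{Vidio} = 33.625 / 0.625 = 53.8.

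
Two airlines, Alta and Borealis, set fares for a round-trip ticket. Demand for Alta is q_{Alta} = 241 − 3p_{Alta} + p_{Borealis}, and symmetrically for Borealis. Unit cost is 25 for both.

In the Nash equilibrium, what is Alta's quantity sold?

Alta's profit: π = (p_{Alta} − 25)(241 − 3p_{Alta} + p_{Borealis}).
∂π/∂p_{Alta} = 316 − 6p_{Alta} + p_{Borealis} = 0 ⇒ p_{Alta} = 158/3 + (1/6)p_{Borealis}.
By symmetry p_{Borealis} = p_{Alta}; substituting into the reaction function, (5/6)p_{Alta} = 158/3 and p_{Alta} = 63.2.
q_{Alta} = 241 − 3·63.2 + 63.2 = 114.6.

114.6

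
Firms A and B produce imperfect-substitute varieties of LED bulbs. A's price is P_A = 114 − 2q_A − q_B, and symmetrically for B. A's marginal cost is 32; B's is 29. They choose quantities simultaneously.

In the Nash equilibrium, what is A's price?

Firm A's profit: π = q_A(114 − 2q_A − q_B) − 32q_A.
∂π/∂q_A = 82 − 4q_A − q_B = 0 ⇒ q_A = 20.5 − 0.25q_B.
Similarly q_B = 21.25 − 0.25q_A.
Solving the two reaction functions simultaneously: (1 − (−0.25)(−0.25))q_A = 20.5 − 0.25·21.25, so 0.9375q_A = 15.1875 and q_A = 16.2.
Then q_B = 21.25 − 0.25·16.2 = 17.2.
P_A = 114 − 2·16.2 − 17.2 = 64.4.

64.4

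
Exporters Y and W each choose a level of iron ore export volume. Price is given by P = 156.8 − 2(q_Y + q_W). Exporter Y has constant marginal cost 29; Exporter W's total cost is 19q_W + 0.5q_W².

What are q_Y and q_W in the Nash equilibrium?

Exporter Y's profit: π = q_Y(156.8 − 2(q_Y + q_W)) − 29q_Y.
∂π/∂q_Y = 127.8 − 4q_Y − 2q_W = 0, so q_Y = 31.95 − 0.5q_W.
For W: ∂π/∂q_W = 137.8 − 5q_W − 2q_Y = 0 ⇒ q_W = 27.56 − 0.4q_Y.
Solving the two reaction functions simultaneously: (1 − (−0.5)(−0.4))q_Y = 31.95 − 0.5·27.56, so 0.8q_Y = 18.17 and q_Y = 22.7125.
Then q_W = 27.56 − 0.4·22.7125 = 18.475.

22.7125, 18.475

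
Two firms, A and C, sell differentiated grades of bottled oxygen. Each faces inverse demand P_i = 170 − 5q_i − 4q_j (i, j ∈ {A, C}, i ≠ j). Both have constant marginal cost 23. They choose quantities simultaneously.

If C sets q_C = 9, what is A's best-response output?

Firm A's profit: π = q_A(170 − 5q_A − 4q_C) − 23q_A.
∂π/∂q_A = 147 − 10q_A − 4q_C = 0 ⇒ q_A = 14.7 − 0.4q_C.
At q_C = 9: q_A = 14.7 − 0.4·9 = 11.1.

11.1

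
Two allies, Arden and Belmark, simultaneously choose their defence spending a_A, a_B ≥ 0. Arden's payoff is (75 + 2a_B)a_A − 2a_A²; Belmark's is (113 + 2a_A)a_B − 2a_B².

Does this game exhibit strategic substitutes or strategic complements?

strategic complements

Expanding Arden's payoff: 75a_A + 2a_Ba_A − 2a_A².
∂π/∂a_A = 75 + 2a_B − 4a_A = 0, so a_A = 18.75 + 0.5a_B.
The best-response slope da_A/da_B = 0.5 > 0: the reaction function is upward-sloping, so the choices are strategic complements.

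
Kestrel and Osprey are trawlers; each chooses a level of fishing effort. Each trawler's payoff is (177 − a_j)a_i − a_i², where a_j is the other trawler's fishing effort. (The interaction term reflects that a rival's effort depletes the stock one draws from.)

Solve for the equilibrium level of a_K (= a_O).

Kestrel's payoff is (177 − a_O)a_K − a_K².
∂π/∂a_K = 177 − a_O − 2a_K = 0, so a_K = 88.5 − 0.5a_O.
The game is symmetric, so in equilibrium a_O = a_K: the reaction function gives 1.5a_K = 88.5, hence a_K = 59.

59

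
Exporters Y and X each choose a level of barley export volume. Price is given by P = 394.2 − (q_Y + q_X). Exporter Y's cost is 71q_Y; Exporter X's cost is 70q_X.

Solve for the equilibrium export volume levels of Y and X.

107.4, 108.4

Exporter Y's profit: π = q_Y(394.2 − (q_Y + q_X)) − 71q_Y.
∂π/∂q_Y = 323.2 − 2q_Y − q_X = 0, so q_Y = 161.6 − 0.5q_X.
By the same steps for X: q_X = 162.1 − 0.5q_Y.
Substituting the second reaction function into the first: q_Y = 161.6 − 0.5(162.1 − 0.5q_Y), which gives 0.75q_Y = 80.55 ⇒ q_Y = 107.4.
Then q_X = 162.1 − 0.5·107.4 = 108.4.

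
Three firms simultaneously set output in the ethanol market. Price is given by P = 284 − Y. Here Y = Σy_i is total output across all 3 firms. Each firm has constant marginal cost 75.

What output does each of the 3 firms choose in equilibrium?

52.25

A representative firm's profit is π_i = y_i(284 − Y) − 75y_i, with Y = y_i + Σ_{j≠i} y_j.
First-order condition: 209 − 2y_i − Σ_{j≠i} y_j = 0.
With identical firms, set every y_j = y: then 209 − 2y − 2y = 0, i.e. y = 209/4 = 52.25.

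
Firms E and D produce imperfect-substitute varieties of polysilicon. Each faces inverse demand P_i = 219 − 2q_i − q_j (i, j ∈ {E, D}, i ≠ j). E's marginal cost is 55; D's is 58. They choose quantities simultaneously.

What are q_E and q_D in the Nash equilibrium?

33, 32

Firm E's profit: π = q_E(219 − 2q_E − q_D) − 55q_E.
∂π/∂q_E = 164 − 4q_E − q_D = 0 ⇒ q_E = 41 − 0.25q_D.
Similarly q_D = 40.25 − 0.25q_E.
Solving the two reaction functions simultaneously: (1 − (−0.25)(−0.25))q_E = 41 − 0.25·40.25, so 0.9375q_E = 30.9375 and q_E = 33.
Then q_D = 40.25 − 0.25·33 = 32.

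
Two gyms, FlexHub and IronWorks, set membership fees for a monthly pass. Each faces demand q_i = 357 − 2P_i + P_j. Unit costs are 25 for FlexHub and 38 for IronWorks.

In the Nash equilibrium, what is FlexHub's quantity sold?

224.8

FlexHub's profit: π = (P_{FlexHub} − 25)(357 − 2P_{FlexHub} + P_{IronWorks}).
∂π/∂P_{FlexHub} = 407 − 4P_{FlexHub} + P_{IronWorks} = 0 ⇒ P_{FlexHub} = 101.75 + 0.25P_{IronWorks}.
Similarly P_{IronWorks} = 108.25 + 0.25P_{FlexHub}.
Solving the two reaction functions simultaneously: (1 − (0.25)(0.25))P_{FlexHub} = 101.75 + 0.25·108.25, so 0.9375P_{FlexHub} = 128.8125 and P_{FlexHub} = 137.4.
Then P_{IronWorks} = 108.25 + 0.25·137.4 = 142.6.
q_{FlexHub} = 357 − 2·137.4 + 142.6 = 224.8.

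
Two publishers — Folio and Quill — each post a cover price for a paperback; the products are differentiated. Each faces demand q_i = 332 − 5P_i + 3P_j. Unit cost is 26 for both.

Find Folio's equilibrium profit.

Folio's profit: π = (P_{Folio} − 26)(332 − 5P_{Folio} + 3P_{Quill}).
∂π/∂P_{Folio} = 462 − 10P_{Folio} + 3P_{Quill} = 0 ⇒ P_{Folio} = 46.2 + 0.3P_{Quill}.
Setting P_{Folio} = P_{Quill} in the reaction function: P_{Folio} = 46.2 + 0.3P_{Folio}, so P_{Folio} = 46.2 / 0.7 = 66.
q_{Folio} = 332 − 5·66 + 3·66 = 200.
Profit = (66 − 26)·200 = 8000.

8000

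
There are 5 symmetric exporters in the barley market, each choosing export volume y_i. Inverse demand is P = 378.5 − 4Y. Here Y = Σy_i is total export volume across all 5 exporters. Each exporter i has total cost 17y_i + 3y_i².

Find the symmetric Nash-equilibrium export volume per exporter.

12.05

A representative exporter's profit is π_i = y_i(378.5 − 4Y) − 17y_i − 3y_i², with Y = y_i + Σ_{j≠i} y_j.
First-order condition: 361.5 − 14y_i − 4Σ_{j≠i} y_j = 0.
With identical exporters, set every y_j = y: then 361.5 − 14y − 16y = 0, i.e. y = 361.5/30 = 12.05.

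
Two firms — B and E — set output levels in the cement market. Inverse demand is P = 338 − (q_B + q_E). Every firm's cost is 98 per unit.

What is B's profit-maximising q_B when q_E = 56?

Firm B's profit: π = q_B(338 − (q_B + q_E)) − 98q_B.
∂π/∂q_B = 240 − 2q_B − q_E = 0, so q_B = 120 − 0.5q_E.
At q_E = 56: q_B = 120 − 0.5·56 = 92.

92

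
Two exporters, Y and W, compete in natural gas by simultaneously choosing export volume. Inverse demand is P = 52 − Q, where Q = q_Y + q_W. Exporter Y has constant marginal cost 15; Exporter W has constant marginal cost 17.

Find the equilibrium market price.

28

Exporter Y's profit: π = q_Y(52 − (q_Y + q_W)) − 15q_Y.
∂π/∂q_Y = 37 − 2q_Y − q_W = 0, so q_Y = 18.5 − 0.5q_W.
By the same steps for W: q_W = 17.5 − 0.5q_Y.
Solving the two reaction functions simultaneously: (1 − (−0.5)(−0.5))q_Y = 18.5 − 0.5·17.5, so 0.75q_Y = 9.75 and q_Y = 13.
Then q_W = 17.5 − 0.5·13 = 11.
Equilibrium price: P = 52 − 24 = 28.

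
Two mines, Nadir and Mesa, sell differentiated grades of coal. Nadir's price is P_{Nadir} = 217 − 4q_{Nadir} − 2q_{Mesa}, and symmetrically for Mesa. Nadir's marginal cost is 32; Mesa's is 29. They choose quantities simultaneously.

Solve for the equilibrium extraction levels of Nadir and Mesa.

18.4, 18.9

Mine Nadir's profit: π = q_{Nadir}(217 − 4q_{Nadir} − 2q_{Mesa}) − 32q_{Nadir}.
∂π/∂q_{Nadir} = 185 − 8q_{Nadir} − 2q_{Mesa} = 0 ⇒ q_{Nadir} = 23.125 − 0.25q_{Mesa}.
Similarly q_{Mesa} = 23.5 − 0.25q_{Nadir}.
Plugging q_{Mesa} into Nadir's best response: q_{Nadir} = 23.125 − 0.25(23.5 − 0.25q_{Nadir}) ⇒ 0.9375q_{Nadir} = 17.25, so q_{Nadir} = 18.4.
Then q_{Mesa} = 23.5 − 0.25·18.4 = 18.9.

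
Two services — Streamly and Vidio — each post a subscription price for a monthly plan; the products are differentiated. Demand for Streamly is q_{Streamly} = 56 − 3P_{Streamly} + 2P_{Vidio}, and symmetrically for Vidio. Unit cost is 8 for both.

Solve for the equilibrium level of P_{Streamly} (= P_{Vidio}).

20

Streamly's profit: π = (P_{Streamly} − 8)(56 − 3P_{Streamly} + 2P_{Vidio}).
∂π/∂P_{Streamly} = 80 − 6P_{Streamly} + 2P_{Vidio} = 0 ⇒ P_{Streamly} = 40/3 + (1/3)P_{Vidio}.
Setting P_{Streamly} = P_{Vidio} in the reaction function: P_{Streamly} = 40/3 + (1/3)P_{Streamly}, so P_{Streamly} = (40/3) / (2/3) = 20.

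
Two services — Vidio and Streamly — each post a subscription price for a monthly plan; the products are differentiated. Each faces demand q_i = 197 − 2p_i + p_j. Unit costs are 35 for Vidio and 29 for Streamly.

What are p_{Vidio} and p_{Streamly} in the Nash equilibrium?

88.2, 85.8

Vidio's profit: π = (p_{Vidio} − 35)(197 − 2p_{Vidio} + p_{Streamly}).
∂π/∂p_{Vidio} = 267 − 4p_{Vidio} + p_{Streamly} = 0 ⇒ p_{Vidio} = 66.75 + 0.25p_{Streamly}.
Similarly p_{Streamly} = 63.75 + 0.25p_{Vidio}.
Plugging p_{Streamly} into Vidio's best response: p_{Vidio} = 66.75 + 0.25(63.75 + 0.25p_{Vidio}) ⇒ 0.9375p_{Vidio} = 82.6875, so p_{Vidio} = 88.2.
Then p_{Streamly} = 63.75 + 0.25·88.2 = 85.8.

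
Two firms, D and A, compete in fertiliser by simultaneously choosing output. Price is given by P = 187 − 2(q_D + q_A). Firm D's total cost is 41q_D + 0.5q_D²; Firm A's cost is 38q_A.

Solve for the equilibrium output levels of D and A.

17.875, 28.3125

Firm D's profit: π = q_D(187 − 2(q_D + q_A)) − 41q_D − 0.5q_D².
∂π/∂q_D = 146 − 5q_D − 2q_A = 0, so q_D = 29.2 − 0.4q_A.
For A: ∂π/∂q_A = 149 − 4q_A − 2q_D = 0 ⇒ q_A = 37.25 − 0.5q_D.
Substituting the second reaction function into the first: q_D = 29.2 − 0.4(37.25 − 0.5q_D), which gives 0.8q_D = 14.3 ⇒ q_D = 17.875.
Then q_A = 37.25 − 0.5·17.875 = 28.3125.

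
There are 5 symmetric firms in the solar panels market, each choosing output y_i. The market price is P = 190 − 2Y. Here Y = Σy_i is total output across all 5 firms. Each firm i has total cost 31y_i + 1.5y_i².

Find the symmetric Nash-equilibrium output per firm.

10.6

A representative firm's profit is π_i = y_i(190 − 2Y) − 31y_i − 1.5y_i², with Y = y_i + Σ_{j≠i} y_j.
First-order condition: 159 − 7y_i − 2Σ_{j≠i} y_j = 0.
In a symmetric equilibrium every firm chooses the same y, so Σ_{j≠i} y_j = 4y. The condition becomes 159 − 15y = 0, giving y = 159/15 = 10.6.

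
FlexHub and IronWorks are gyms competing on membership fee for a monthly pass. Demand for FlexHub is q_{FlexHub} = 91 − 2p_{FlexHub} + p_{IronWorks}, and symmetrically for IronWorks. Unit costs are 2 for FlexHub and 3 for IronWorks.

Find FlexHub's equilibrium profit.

1776.08

FlexHub's profit: π = (p_{FlexHub} − 2)(91 − 2p_{FlexHub} + p_{IronWorks}).
∂π/∂p_{FlexHub} = 95 − 4p_{FlexHub} + p_{IronWorks} = 0 ⇒ p_{FlexHub} = 23.75 + 0.25p_{IronWorks}.
Similarly p_{IronWorks} = 24.25 + 0.25p_{FlexHub}.
Plugging p_{IronWorks} into FlexHub's best response: p_{FlexHub} = 23.75 + 0.25(24.25 + 0.25p_{FlexHub}) ⇒ 0.9375p_{FlexHub} = 29.8125, so p_{FlexHub} = 31.8.
Then p_{IronWorks} = 24.25 + 0.25·31.8 = 32.2.
q_{FlexHub} = 91 − 2·31.8 + 32.2 = 59.6.
Profit = (31.8 − 2)·59.6 = 1776.08.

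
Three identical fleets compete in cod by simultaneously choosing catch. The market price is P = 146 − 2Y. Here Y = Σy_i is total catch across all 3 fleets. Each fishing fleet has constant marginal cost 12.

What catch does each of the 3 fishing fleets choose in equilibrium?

A representative fishing fleet's profit is π_i = y_i(146 − 2Y) − 12y_i, with Y = y_i + Σ_{j≠i} y_j.
First-order condition: 134 − 4y_i − 2Σ_{j≠i} y_j = 0.
Imposing symmetry (y_j = y for all j) turns Σ_{j≠i} y_j into 2y, so 134 = 8y and y = 16.75.

16.75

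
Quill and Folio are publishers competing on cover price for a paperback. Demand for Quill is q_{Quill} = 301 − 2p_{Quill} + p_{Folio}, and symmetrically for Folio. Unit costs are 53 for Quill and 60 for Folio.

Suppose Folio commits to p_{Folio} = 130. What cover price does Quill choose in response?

Quill's profit: π = (p_{Quill} − 53)(301 − 2p_{Quill} + p_{Folio}).
∂π/∂p_{Quill} = 407 − 4p_{Quill} + p_{Folio} = 0 ⇒ p_{Quill} = 101.75 + 0.25p_{Folio}.
At p_{Folio} = 130: p_{Quill} = 101.75 + 0.25·130 = 134.25.

134.25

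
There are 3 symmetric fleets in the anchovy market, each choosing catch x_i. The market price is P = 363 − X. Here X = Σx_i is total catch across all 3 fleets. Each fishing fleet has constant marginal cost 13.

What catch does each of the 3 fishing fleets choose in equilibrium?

87.5

A representative fishing fleet's profit is π_i = x_i(363 − X) − 13x_i, with X = x_i + Σ_{j≠i} x_j.
First-order condition: 350 − 2x_i − Σ_{j≠i} x_j = 0.
In a symmetric equilibrium every fishing fleet chooses the same x, so Σ_{j≠i} x_j = 2x. The condition becomes 350 − 4x = 0, giving x = 350/4 = 87.5.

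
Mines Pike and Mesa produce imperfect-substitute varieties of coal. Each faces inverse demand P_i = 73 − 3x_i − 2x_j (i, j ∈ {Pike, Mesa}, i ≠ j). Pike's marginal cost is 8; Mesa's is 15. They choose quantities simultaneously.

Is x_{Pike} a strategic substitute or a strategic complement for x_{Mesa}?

Mine Pike's profit: π = x_{Pike}(73 − 3x_{Pike} − 2x_{Mesa}) − 8x_{Pike}.
∂π/∂x_{Pike} = 65 − 6x_{Pike} − 2x_{Mesa} = 0 ⇒ x_{Pike} = 65/6 − (1/3)x_{Mesa}.
The best-response slope dx_{Pike}/dx_{Mesa} = −1/3 < 0: the reaction function is downward-sloping, so the choices are strategic substitutes.

strategic substitutes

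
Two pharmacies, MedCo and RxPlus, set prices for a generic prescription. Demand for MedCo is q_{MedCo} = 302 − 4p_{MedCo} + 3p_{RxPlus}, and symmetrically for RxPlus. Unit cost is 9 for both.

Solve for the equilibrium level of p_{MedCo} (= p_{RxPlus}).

67.6

MedCo's profit: π = (p_{MedCo} − 9)(302 − 4p_{MedCo} + 3p_{RxPlus}).
∂π/∂p_{MedCo} = 338 − 8p_{MedCo} + 3p_{RxPlus} = 0 ⇒ p_{MedCo} = 42.25 + 0.375p_{RxPlus}.
By symmetry p_{RxPlus} = p_{MedCo}; substituting into the reaction function, 0.625p_{MedCo} = 42.25 and p_{MedCo} = 67.6.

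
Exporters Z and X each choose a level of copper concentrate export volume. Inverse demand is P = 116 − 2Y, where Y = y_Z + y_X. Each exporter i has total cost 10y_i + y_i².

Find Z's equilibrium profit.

Exporter Z's profit: π = y_Z(116 − 2(y_Z + y_X)) − 10y_Z − y_Z².
∂π/∂y_Z = 106 − 6y_Z − 2y_X = 0, so y_Z = 53/3 − (1/3)y_X.
The game is symmetric, so in equilibrium y_X = y_Z: the reaction function gives (4/3)y_Z = 53/3, hence y_Z = 13.25.
Price P = 116 − 2·26.5 = 63.
Z's profit: (63 − 10)·13.25 − (13.25)² = 526.6875.

526.6875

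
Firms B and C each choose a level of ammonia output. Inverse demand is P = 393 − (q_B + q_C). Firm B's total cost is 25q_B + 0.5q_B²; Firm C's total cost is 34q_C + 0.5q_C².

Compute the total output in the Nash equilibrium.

Firm B's profit: π = q_B(393 − (q_B + q_C)) − 25q_B − 0.5q_B².
∂π/∂q_B = 368 − 3q_B − q_C = 0, so q_B = 368/3 − (1/3)q_C.
By the same steps for C: q_C = 359/3 − (1/3)q_B.
Solving the two reaction functions simultaneously: (1 − (−1/3)(−1/3))q_B = 368/3 − (1/3)·(359/3), so (8/9)q_B = 745/9 and q_B = 93.125.
Then q_C = 359/3 − (1/3)·93.125 = 88.625.
Total output: 93.125 + 88.625 = 181.75.

181.75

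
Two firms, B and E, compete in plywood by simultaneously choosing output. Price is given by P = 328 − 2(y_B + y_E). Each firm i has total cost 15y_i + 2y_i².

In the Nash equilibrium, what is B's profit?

Firm B's profit: π = y_B(328 − 2(y_B + y_E)) − 15y_B − 2y_B².
∂π/∂y_B = 313 − 8y_B − 2y_E = 0, so y_B = 39.125 − 0.25y_E.
The game is symmetric, so in equilibrium y_E = y_B: the reaction function gives 1.25y_B = 39.125, hence y_B = 31.3.
Price P = 328 − 2·62.6 = 202.8.
B's profit: (202.8 − 15)·31.3 − 2(31.3)² = 3918.76.

3918.76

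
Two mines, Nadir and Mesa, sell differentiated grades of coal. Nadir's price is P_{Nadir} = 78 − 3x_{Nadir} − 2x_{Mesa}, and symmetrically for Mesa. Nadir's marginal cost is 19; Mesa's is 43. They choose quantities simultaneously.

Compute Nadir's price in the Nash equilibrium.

Mine Nadir's profit: π = x_{Nadir}(78 − 3x_{Nadir} − 2x_{Mesa}) − 19x_{Nadir}.
∂π/∂x_{Nadir} = 59 − 6x_{Nadir} − 2x_{Mesa} = 0 ⇒ x_{Nadir} = 59/6 − (1/3)x_{Mesa}.
Similarly x_{Mesa} = 35/6 − (1/3)x_{Nadir}.
Solving the two reaction functions simultaneously: (1 − (−1/3)(−1/3))x_{Nadir} = 59/6 − (1/3)·(35/6), so (8/9)x_{Nadir} = 71/9 and x_{Nadir} = 8.875.
Then x_{Mesa} = 35/6 − (1/3)·8.875 = 2.875.
P_{Nadir} = 78 − 3·8.875 − 2·2.875 = 45.625.

45.625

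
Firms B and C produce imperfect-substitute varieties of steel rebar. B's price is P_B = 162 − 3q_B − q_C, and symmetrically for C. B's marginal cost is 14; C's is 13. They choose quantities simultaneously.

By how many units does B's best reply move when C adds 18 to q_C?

-3

Firm B's profit: π = q_B(162 − 3q_B − q_C) − 14q_B.
∂π/∂q_B = 148 − 6q_B − q_C = 0 ⇒ q_B = 74/3 − (1/6)q_C.
The reaction-function slope is −1/6, so an 18-unit rise in q_C moves q_B by −1/6 × 18 = −3. B's best response falls — the actions are strategic substitutes.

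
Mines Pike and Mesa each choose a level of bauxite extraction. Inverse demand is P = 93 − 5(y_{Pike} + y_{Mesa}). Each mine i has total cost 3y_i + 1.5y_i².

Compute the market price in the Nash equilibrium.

Mine Pike's profit: π = y_{Pike}(93 − 5(y_{Pike} + y_{Mesa})) − 3y_{Pike} − 1.5y_{Pike}².
∂π/∂y_{Pike} = 90 − 13y_{Pike} − 5y_{Mesa} = 0, so y_{Pike} = 90/13 − (5/13)y_{Mesa}.
By symmetry y_{Mesa} = y_{Pike}; substituting into the reaction function, (18/13)y_{Pike} = 90/13 and y_{Pike} = 5.
Equilibrium price: P = 93 − 5·10 = 43.

43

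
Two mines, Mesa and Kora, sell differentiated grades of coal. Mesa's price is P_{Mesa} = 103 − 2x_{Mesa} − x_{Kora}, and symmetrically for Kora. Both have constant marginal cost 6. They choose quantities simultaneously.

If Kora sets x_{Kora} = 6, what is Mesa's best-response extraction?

22.75

Mine Mesa's profit: π = x_{Mesa}(103 − 2x_{Mesa} − x_{Kora}) − 6x_{Mesa}.
∂π/∂x_{Mesa} = 97 − 4x_{Mesa} − x_{Kora} = 0 ⇒ x_{Mesa} = 24.25 − 0.25x_{Kora}.
At x_{Kora} = 6: x_{Mesa} = 24.25 − 0.25·6 = 22.75.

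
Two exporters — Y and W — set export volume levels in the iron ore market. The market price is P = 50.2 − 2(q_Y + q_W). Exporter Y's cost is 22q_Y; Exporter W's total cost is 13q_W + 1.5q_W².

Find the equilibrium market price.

32.25

Exporter Y's profit: π = q_Y(50.2 − 2(q_Y + q_W)) − 22q_Y.
∂π/∂q_Y = 28.2 − 4q_Y − 2q_W = 0, so q_Y = 7.05 − 0.5q_W.
For W: ∂π/∂q_W = 37.2 − 7q_W − 2q_Y = 0 ⇒ q_W = 186/35 − (2/7)q_Y.
Substituting the second reaction function into the first: q_Y = 7.05 − 0.5(186/35 − (2/7)q_Y), which gives (6/7)q_Y = 123/28 ⇒ q_Y = 5.125.
Then q_W = 186/35 − (2/7)·5.125 = 3.85.
Equilibrium price: P = 50.2 − 2·8.975 = 32.25.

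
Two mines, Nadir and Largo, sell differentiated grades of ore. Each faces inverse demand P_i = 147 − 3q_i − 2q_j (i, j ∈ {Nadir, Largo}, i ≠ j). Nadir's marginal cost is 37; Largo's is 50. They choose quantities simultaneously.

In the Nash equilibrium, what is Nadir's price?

80.6875

Mine Nadir's profit: π = q_{Nadir}(147 − 3q_{Nadir} − 2q_{Largo}) − 37q_{Nadir}.
∂π/∂q_{Nadir} = 110 − 6q_{Nadir} − 2q_{Largo} = 0 ⇒ q_{Nadir} = 55/3 − (1/3)q_{Largo}.
Similarly q_{Largo} = 97/6 − (1/3)q_{Nadir}.
Substituting the second reaction function into the first: q_{Nadir} = 55/3 − (1/3)(97/6 − (1/3)q_{Nadir}), which gives (8/9)q_{Nadir} = 233/18 ⇒ q_{Nadir} = 14.5625.
Then q_{Largo} = 97/6 − (1/3)·14.5625 = 11.3125.
P_{Nadir} = 147 − 3·14.5625 − 2·11.3125 = 80.6875.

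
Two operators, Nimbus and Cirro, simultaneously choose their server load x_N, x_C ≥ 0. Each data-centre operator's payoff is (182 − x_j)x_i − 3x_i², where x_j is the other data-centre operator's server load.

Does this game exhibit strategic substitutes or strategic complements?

strategic substitutes

Nimbus's payoff is (182 − x_C)x_N − 3x_N².
∂π/∂x_N = 182 − x_C − 6x_N = 0, so x_N = 91/3 − (1/6)x_C.
The best-response slope dx_N/dx_C = −1/6 < 0: the reaction function is downward-sloping, so the choices are strategic substitutes.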